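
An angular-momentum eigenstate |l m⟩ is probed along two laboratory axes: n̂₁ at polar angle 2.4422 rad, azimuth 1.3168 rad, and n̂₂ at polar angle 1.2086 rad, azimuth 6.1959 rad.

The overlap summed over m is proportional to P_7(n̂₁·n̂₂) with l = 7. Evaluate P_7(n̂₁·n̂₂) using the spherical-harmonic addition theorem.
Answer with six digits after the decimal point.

0.281999

Term-by-term m-sum for l=7 (normalisation 4π/15 = 0.837758):
  m=-7: Y*=-0.02242 + 0.00471j  Y=0.25610 + 0.17937j  product -0.00659 - 0.00281j
  m=-6: Y*=0.00477 - 0.10179j  Y=0.38387 + 0.22169j  product 0.02440 - 0.03802j
  m=-5: Y*=0.25621 + 0.07948j  Y=0.15031 + 0.07011j  product 0.03294 + 0.02991j
  m=-4: Y*=-0.23435 + 0.37813j  Y=-0.25557 - 0.09304j  product 0.09507 - 0.07483j
  m=-3: Y*=-0.27278 - 0.28586j  Y=-0.26496 - 0.07101j  product 0.05198 + 0.09511j
  m=-2: Y*=-0.01641 + 0.00913j  Y=0.16440 + 0.02900j  product -0.00296 + 0.00103j
  m=-1: Y*=-0.09859 - 0.37977j  Y=0.29725 + 0.02601j  product -0.01943 - 0.11545j
  m=+0: Y*=0.10621 + 0.00000j  Y=-0.13372 + 0.00000j  product -0.01420 + 0.00000j
  m=+1: Y*=0.09859 - 0.37977j  Y=-0.29725 + 0.02601j  product -0.01943 + 0.11545j
  m=+2: Y*=-0.01641 - 0.00913j  Y=0.16440 - 0.02900j  product -0.00296 - 0.00103j
  m=+3: Y*=0.27278 - 0.28586j  Y=0.26496 - 0.07101j  product 0.05198 - 0.09511j
  m=+4: Y*=-0.23435 - 0.37813j  Y=-0.25557 + 0.09304j  product 0.09507 + 0.07483j
  m=+5: Y*=-0.25621 + 0.07948j  Y=-0.15031 + 0.07011j  product 0.03294 - 0.02991j
  m=+6: Y*=0.00477 + 0.10179j  Y=0.38387 - 0.22169j  product 0.02440 + 0.03802j
  m=+7: Y*=0.02242 + 0.00471j  Y=-0.25610 + 0.17937j  product -0.00659 + 0.00281j
Accumulated sum 0.33661 + 0.00000j; after 4π/(2l+1) scaling, 0.28200 + 0.00000j ⇒ P_7 = 0.281999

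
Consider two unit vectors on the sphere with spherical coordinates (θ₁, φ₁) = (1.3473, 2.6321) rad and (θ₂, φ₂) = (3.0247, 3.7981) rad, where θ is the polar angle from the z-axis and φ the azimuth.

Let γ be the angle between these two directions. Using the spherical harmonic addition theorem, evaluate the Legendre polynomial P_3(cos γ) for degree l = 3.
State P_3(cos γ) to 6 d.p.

0.249532

Term-by-term m-sum for l=3 (normalisation 4π/7 = 1.795196):
  term(m=-3) = -0.000240+0.000089i   from Y*(Ω₁)=-0.016366+0.386514i, Y(Ω₂)=+0.000257+0.000610i
  term(m=-2) = +0.002051+0.002153i   from Y*(Ω₁)=+0.112912-0.183418i, Y(Ω₂)=-0.003520+0.013350i
  term(m=-1) = -0.013876+0.032386i   from Y*(Ω₁)=+0.207542-0.115952i, Y(Ω₂)=-0.117395+0.090456i
  term(m=+0) = +0.163129+0.000000i   from Y*(Ω₁)=-0.227817-0.000000i, Y(Ω₂)=-0.716053+0.000000i
  term(m=+1) = -0.013876-0.032386i   from Y*(Ω₁)=-0.207542-0.115952i, Y(Ω₂)=+0.117395+0.090456i
  term(m=+2) = +0.002051-0.002153i   from Y*(Ω₁)=+0.112912+0.183418i, Y(Ω₂)=-0.003520-0.013350i
  term(m=+3) = -0.000240-0.000089i   from Y*(Ω₁)=+0.016366+0.386514i, Y(Ω₂)=-0.000257+0.000610i
Accumulated sum +0.139000-0.000000i; after 4π/(2l+1) scaling, +0.249532-0.000000i ⇒ P_3 = 0.249532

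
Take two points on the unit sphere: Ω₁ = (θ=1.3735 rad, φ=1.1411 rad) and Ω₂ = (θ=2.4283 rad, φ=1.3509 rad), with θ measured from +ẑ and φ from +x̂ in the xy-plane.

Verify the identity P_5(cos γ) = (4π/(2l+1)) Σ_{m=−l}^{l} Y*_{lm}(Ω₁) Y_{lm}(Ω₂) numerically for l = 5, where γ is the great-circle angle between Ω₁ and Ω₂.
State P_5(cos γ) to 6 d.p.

Term-by-term m-sum for l=5 (normalisation 4π/11 = 1.142397):
  m=-5: 0.35254 - 0.22981j × 0.04960 - 0.02528j = 0.01168 - 0.02031j  (running Σ = 0.01168 - 0.02031j)
  m=-4: -0.03922 - 0.26311j × -0.12970 - 0.15676j = -0.03616 + 0.04027j  (running Σ = -0.02448 + 0.01996j)
  m=-3: 0.20498 + 0.05932j × -0.24630 + 0.31756j = -0.06933 + 0.05048j  (running Σ = -0.09381 + 0.07045j)
  m=-2: 0.18452 - 0.21407j × 0.35528 + 0.16717j = 0.10134 - 0.04521j  (running Σ = 0.00754 + 0.02524j)
  m=-1: 0.06451 + 0.14078j × -0.00633 + 0.02834j = -0.00440 + 0.00094j  (running Σ = 0.00314 + 0.02617j)
  m=0: 0.28434 + 0.00000j × 0.39158 + 0.00000j = 0.11134 + 0.00000j  (running Σ = 0.11448 + 0.02617j)
  m=1: -0.06451 + 0.14078j × 0.00633 + 0.02834j = -0.00440 - 0.00094j  (running Σ = 0.11008 + 0.02524j)
  m=2: 0.18452 + 0.21407j × 0.35528 - 0.16717j = 0.10134 + 0.04521j  (running Σ = 0.21142 + 0.07045j)
  m=3: -0.20498 + 0.05932j × 0.24630 + 0.31756j = -0.06933 - 0.05048j  (running Σ = 0.14210 + 0.01996j)
  m=4: -0.03922 + 0.26311j × -0.12970 + 0.15676j = -0.03616 - 0.04027j  (running Σ = 0.10594 - 0.02031j)
  m=5: -0.35254 - 0.22981j × -0.04960 - 0.02528j = 0.01168 + 0.02031j  (running Σ = 0.11762 - 0.00000j)
Σ over m = 0.11762 - 0.00000j; ×(4π/11) → 0.13437 - 0.00000j. Real part: 0.134367

0.134367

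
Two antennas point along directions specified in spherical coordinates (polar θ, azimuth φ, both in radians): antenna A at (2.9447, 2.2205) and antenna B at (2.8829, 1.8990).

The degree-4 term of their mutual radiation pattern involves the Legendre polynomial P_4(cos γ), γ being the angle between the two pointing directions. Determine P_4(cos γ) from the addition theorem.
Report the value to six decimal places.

Addition theorem: P_4(cos γ) = (4π/9) Σ_m Y*_{lm}(Ω₁) Y_{lm}(Ω₂), m = −4…4:
  m=-4: -0.00055 + 0.00033j × 0.00048 - 0.00183j = 0.00000 + 0.00000j  (running Σ = 0.00000 + 0.00000j)
  m=-3: -0.00854 - 0.00339j × -0.01688 - 0.01121j = 0.00011 + 0.00015j  (running Σ = 0.00011 + 0.00015j)
  m=-2: -0.01967 - 0.07069j × -0.09611 + 0.07404j = 0.00712 + 0.00534j  (running Σ = 0.00723 + 0.00549j)
  m=-1: 0.20491 - 0.26971j × 0.13358 + 0.39227j = 0.13317 + 0.04435j  (running Σ = 0.14040 + 0.04985j)
  m=0: 0.68978 + 0.00000j × 0.58523 + 0.00000j = 0.40368 + 0.00000j  (running Σ = 0.54408 + 0.04985j)
  m=1: -0.20491 - 0.26971j × -0.13358 + 0.39227j = 0.13317 - 0.04435j  (running Σ = 0.67725 + 0.00549j)
  m=2: -0.01967 + 0.07069j × -0.09611 - 0.07404j = 0.00712 - 0.00534j  (running Σ = 0.68438 + 0.00015j)
  m=3: 0.00854 - 0.00339j × 0.01688 - 0.01121j = 0.00011 - 0.00015j  (running Σ = 0.68448 + 0.00000j)
  m=4: -0.00055 - 0.00033j × 0.00048 + 0.00183j = 0.00000 - 0.00000j  (running Σ = 0.68448 + 0.00000j)
Accumulated sum 0.68448 + 0.00000j; after 4π/(2l+1) scaling, 0.95572 + 0.00000j ⇒ P_4 = 0.955717

0.955717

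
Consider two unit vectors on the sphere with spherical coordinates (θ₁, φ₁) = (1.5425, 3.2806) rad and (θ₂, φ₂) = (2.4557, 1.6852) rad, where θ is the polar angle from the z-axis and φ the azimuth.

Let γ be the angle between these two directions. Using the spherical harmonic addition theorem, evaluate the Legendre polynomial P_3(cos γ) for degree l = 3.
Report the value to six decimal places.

0.056073

Term-by-term m-sum for l=3 (normalisation 4π/7 = 1.795196):
  m=-3: Y*=-0.381009-0.168789i  Y=+0.035672+0.099823i  product +0.003258-0.044055i
  m=-2: Y*=+0.027782+0.007929i  Y=+0.308988-0.071959i  product +0.009155+0.000451i
  m=-1: Y*=+0.318654+0.044583i  Y=-0.046598-0.405536i  product +0.003231-0.131303i
  m=+0: Y*=-0.031632-0.000000i  Y=+0.001661+0.000000i  product -0.000053-0.000000i
  m=+1: Y*=-0.318654+0.044583i  Y=+0.046598-0.405536i  product +0.003231+0.131303i
  m=+2: Y*=+0.027782-0.007929i  Y=+0.308988+0.071959i  product +0.009155-0.000451i
  m=+3: Y*=+0.381009-0.168789i  Y=-0.035672+0.099823i  product +0.003258+0.044055i
Total Σ_m = +0.031235+0.000000i. Multiply by 1.795196: +0.056073+0.000000i. P_3(cos γ) = 0.056073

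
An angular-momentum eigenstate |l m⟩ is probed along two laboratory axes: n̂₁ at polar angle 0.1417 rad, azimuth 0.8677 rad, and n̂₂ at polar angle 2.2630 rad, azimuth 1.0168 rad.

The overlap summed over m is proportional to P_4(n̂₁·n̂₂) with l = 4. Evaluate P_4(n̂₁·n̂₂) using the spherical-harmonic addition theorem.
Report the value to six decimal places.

-0.325276

Expand P_4 via completeness: Σ_{m} conj(Y_{4,m}) at Ω₁ times Y_{4,m} at Ω₂ —
  [-4]  conj(Y_{4,-4})(Ω₁) = -0.000167-0.000057i ; Y_{4,-4}(Ω₂) = -0.093471+0.124191i ; Δ = +0.000023-0.000015i
  [-3]  conj(Y_{4,-3})(Ω₁) = -0.002996+0.001790i ; Y_{4,-3}(Ω₂) = +0.362967+0.033192i ; Δ = -0.001147+0.000550i
  [-2]  conj(Y_{4,-2})(Ω₁) = -0.006407+0.038572i ; Y_{4,-2}(Ω₂) = -0.163875-0.328443i ; Δ = +0.013719-0.004217i
  [-1]  conj(Y_{4,-1})(Ω₁) = +0.165096+0.194782i ; Y_{4,-1}(Ω₂) = +0.018171-0.029373i ; Δ = +0.008721-0.001310i
  [+0]  conj(Y_{4,0})(Ω₁) = +0.763362-0.000000i ; Y_{4,0}(Ω₂) = -0.361025+0.000000i ; Δ = -0.275593+0.000000i
  [+1]  conj(Y_{4,1})(Ω₁) = -0.165096+0.194782i ; Y_{4,1}(Ω₂) = -0.018171-0.029373i ; Δ = +0.008721+0.001310i
  [+2]  conj(Y_{4,2})(Ω₁) = -0.006407-0.038572i ; Y_{4,2}(Ω₂) = -0.163875+0.328443i ; Δ = +0.013719+0.004217i
  [+3]  conj(Y_{4,3})(Ω₁) = +0.002996+0.001790i ; Y_{4,3}(Ω₂) = -0.362967+0.033192i ; Δ = -0.001147-0.000550i
  [+4]  conj(Y_{4,4})(Ω₁) = -0.000167+0.000057i ; Y_{4,4}(Ω₂) = -0.093471-0.124191i ; Δ = +0.000023+0.000015i
Σ over m = -0.232961+0.000000i; ×(4π/9) → -0.325276+0.000000i. Real part: -0.325276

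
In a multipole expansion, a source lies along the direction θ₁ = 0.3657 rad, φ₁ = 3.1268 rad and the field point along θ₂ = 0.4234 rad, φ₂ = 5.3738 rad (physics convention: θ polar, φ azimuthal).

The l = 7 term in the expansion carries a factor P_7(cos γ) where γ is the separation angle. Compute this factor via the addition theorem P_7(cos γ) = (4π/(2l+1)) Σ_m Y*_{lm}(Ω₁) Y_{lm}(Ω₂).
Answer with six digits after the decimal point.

-0.073162

Expand P_7 via completeness: Σ_{m} conj(Y_{7,m}) at Ω₁ times Y_{7,m} at Ω₂ —
  m=-7: -0.00037 + 0.00004j × 0.00098 + 0.00008j = -0.00000 + 0.00000j  (running Σ = -0.00000 + 0.00000j)
  m=-6: 0.00364 - 0.00032j × 0.00556 - 0.00604j = 0.00002 - 0.00002j  (running Σ = 0.00002 - 0.00002j)
  m=-5: -0.02212 + 0.00164j × -0.00694 - 0.04155j = 0.00022 + 0.00091j  (running Σ = 0.00024 + 0.00088j)
  m=-4: 0.09328 - 0.00553j × -0.13089 - 0.07082j = -0.01260 - 0.00588j  (running Σ = -0.01236 - 0.00500j)
  m=-3: -0.27397 + 0.01217j × -0.32981 + 0.14470j = 0.08860 - 0.04365j  (running Σ = 0.07624 - 0.04865j)
  m=-2: 0.51980 - 0.01538j × -0.13218 + 0.52205j = -0.06068 + 0.27340j  (running Σ = 0.01556 + 0.22475j)
  m=-1: -0.47529 + 0.00703j × 0.18667 + 0.23982j = -0.09041 - 0.11267j  (running Σ = -0.07485 + 0.11207j)
  m=0: -0.17890 + 0.00000j × -0.34859 + 0.00000j = 0.06236 + 0.00000j  (running Σ = -0.01248 + 0.11207j)
  m=1: 0.47529 + 0.00703j × -0.18667 + 0.23982j = -0.09041 + 0.11267j  (running Σ = -0.10289 + 0.22475j)
  m=2: 0.51980 + 0.01538j × -0.13218 - 0.52205j = -0.06068 - 0.27340j  (running Σ = -0.16357 - 0.04865j)
  m=3: 0.27397 + 0.01217j × 0.32981 + 0.14470j = 0.08860 + 0.04365j  (running Σ = -0.07497 - 0.00500j)
  m=4: 0.09328 + 0.00553j × -0.13089 + 0.07082j = -0.01260 + 0.00588j  (running Σ = -0.08757 + 0.00088j)
  m=5: 0.02212 + 0.00164j × 0.00694 - 0.04155j = 0.00022 - 0.00091j  (running Σ = -0.08735 - 0.00002j)
  m=6: 0.00364 + 0.00032j × 0.00556 + 0.00604j = 0.00002 + 0.00002j  (running Σ = -0.08733 + 0.00000j)
  m=7: 0.00037 + 0.00004j × -0.00098 + 0.00008j = -0.00000 - 0.00000j  (running Σ = -0.08733 - 0.00000j)
Total Σ_m = -0.08733 - 0.00000j. Multiply by 0.837758: -0.07316 - 0.00000j. P_7(cos γ) = -0.073162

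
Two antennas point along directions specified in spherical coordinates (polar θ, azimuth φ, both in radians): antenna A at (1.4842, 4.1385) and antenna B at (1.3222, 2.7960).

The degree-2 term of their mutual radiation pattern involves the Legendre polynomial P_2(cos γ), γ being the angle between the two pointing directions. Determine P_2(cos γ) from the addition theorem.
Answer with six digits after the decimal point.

Addition theorem: P_2(cos γ) = (4π/5) Σ_m Y*_{lm}(Ω₁) Y_{lm}(Ω₂), m = −2…2:
  term(m=-2) = -0.124874+0.061340i   from Y*(Ω₁)=-0.157385+0.349591i, Y(Ω₂)=+0.279604+0.231325i
  term(m=-1) = +0.002776+0.011946i   from Y*(Ω₁)=-0.036139-0.055902i, Y(Ω₂)=-0.173344-0.062411i
  term(m=+0) = +0.079580+0.000000i   from Y*(Ω₁)=-0.308314-0.000000i, Y(Ω₂)=-0.258113+0.000000i
  term(m=+1) = +0.002776-0.011946i   from Y*(Ω₁)=+0.036139-0.055902i, Y(Ω₂)=+0.173344-0.062411i
  term(m=+2) = -0.124874-0.061340i   from Y*(Ω₁)=-0.157385-0.349591i, Y(Ω₂)=+0.279604-0.231325i
Σ over m = -0.164618+0.000000i; ×(4π/5) → -0.413730+0.000000i. Real part: -0.413730

-0.413730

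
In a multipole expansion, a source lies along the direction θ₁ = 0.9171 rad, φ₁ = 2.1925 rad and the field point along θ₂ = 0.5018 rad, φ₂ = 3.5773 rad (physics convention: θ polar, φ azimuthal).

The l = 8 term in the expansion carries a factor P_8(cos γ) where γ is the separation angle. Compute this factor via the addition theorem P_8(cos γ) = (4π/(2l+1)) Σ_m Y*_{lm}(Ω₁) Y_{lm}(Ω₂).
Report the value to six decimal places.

Term-by-term m-sum for l=8 (normalisation 4π/17 = 0.739198):
  m=-8: Y*=0.02100 - 0.07853j  Y=-0.00139 + 0.00050j  product 0.00001 + 0.00012j
  m=-7: Y*=-0.23308 + 0.08786j  Y=0.01072 + 0.00099j  product -0.00259 + 0.00071j
  m=-6: Y*=0.35628 + 0.23784j  Y=-0.04242 - 0.02470j  product -0.00924 - 0.01889j
  m=-5: Y*=-0.01313 - 0.39689j  Y=0.08940 + 0.12853j  product 0.04984 - 0.03717j
  m=-4: Y*=-0.02924 + 0.02245j  Y=-0.06019 - 0.34643j  product 0.00954 + 0.00878j
  m=-3: Y*=-0.32587 - 0.09878j  Y=-0.13453 + 0.49832j  product 0.09306 - 0.14910j
  m=-2: Y*=0.07326 + 0.21570j  Y=0.23147 - 0.27515j  product 0.07631 + 0.02977j
  m=-1: Y*=-0.14398 + 0.20095j  Y=0.17032 - 0.07929j  product -0.00859 + 0.04564j
  m=+0: Y*=0.26925 + 0.00000j  Y=-0.43525 + 0.00000j  product -0.11719 + 0.00000j
  m=+1: Y*=0.14398 + 0.20095j  Y=-0.17032 - 0.07929j  product -0.00859 - 0.04564j
  m=+2: Y*=0.07326 - 0.21570j  Y=0.23147 + 0.27515j  product 0.07631 - 0.02977j
  m=+3: Y*=0.32587 - 0.09878j  Y=0.13453 + 0.49832j  product 0.09306 + 0.14910j
  m=+4: Y*=-0.02924 - 0.02245j  Y=-0.06019 + 0.34643j  product 0.00954 - 0.00878j
  m=+5: Y*=0.01313 - 0.39689j  Y=-0.08940 + 0.12853j  product 0.04984 + 0.03717j
  m=+6: Y*=0.35628 - 0.23784j  Y=-0.04242 + 0.02470j  product -0.00924 + 0.01889j
  m=+7: Y*=0.23308 + 0.08786j  Y=-0.01072 + 0.00099j  product -0.00259 - 0.00071j
  m=+8: Y*=0.02100 + 0.07853j  Y=-0.00139 - 0.00050j  product 0.00001 - 0.00012j
Total Σ_m = 0.29950 + 0.00000j. Multiply by 0.739198: 0.22139 + 0.00000j. P_8(cos γ) = 0.221389

0.221389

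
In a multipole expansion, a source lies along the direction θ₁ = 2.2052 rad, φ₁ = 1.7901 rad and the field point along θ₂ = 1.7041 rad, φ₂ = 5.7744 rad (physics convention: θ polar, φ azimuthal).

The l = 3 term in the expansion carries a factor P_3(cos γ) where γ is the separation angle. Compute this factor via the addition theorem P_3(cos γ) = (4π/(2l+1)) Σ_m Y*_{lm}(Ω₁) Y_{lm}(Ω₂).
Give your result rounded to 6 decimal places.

Expand P_3 via completeness: Σ_{m} conj(Y_{3,m}) at Ω₁ times Y_{3,m} at Ω₂ —
  m=-3: (0.133296, -0.172493) × (0.018047, 0.405816) = (0.072406, 0.050981)  (running Σ = (0.072406, 0.050981))
  m=-2: (0.355747, 0.166874) × (-0.070110, -0.113528) = (-0.005996, -0.052087)  (running Σ = (0.066409, -0.001106))
  m=-1: (-0.042836, 0.192186) × (-0.255033, -0.142249) = (0.038263, -0.042920)  (running Σ = (0.104672, -0.044027))
  m=0: (0.275049, -0.000000) × (0.144415, 0.000000) = (0.039721, 0.000000)  (running Σ = (0.144393, -0.044027))
  m=1: (0.042836, 0.192186) × (0.255033, -0.142249) = (0.038263, 0.042920)  (running Σ = (0.182656, -0.001106))
  m=2: (0.355747, -0.166874) × (-0.070110, 0.113528) = (-0.005996, 0.052087)  (running Σ = (0.176660, 0.050981))
  m=3: (-0.133296, -0.172493) × (-0.018047, 0.405816) = (0.072406, -0.050981)  (running Σ = (0.249066, 0.000000))
Accumulated sum (0.249066, 0.000000); after 4π/(2l+1) scaling, (0.447122, 0.000000) ⇒ P_3 = 0.447122

0.447122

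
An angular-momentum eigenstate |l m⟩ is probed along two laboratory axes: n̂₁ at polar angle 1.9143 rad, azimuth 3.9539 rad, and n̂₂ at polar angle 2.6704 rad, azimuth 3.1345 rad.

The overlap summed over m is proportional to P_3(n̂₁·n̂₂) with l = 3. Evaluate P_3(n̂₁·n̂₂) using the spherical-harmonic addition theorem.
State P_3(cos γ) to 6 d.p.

Term-by-term m-sum for l=3 (normalisation 4π/7 = 1.795196):
  term(m=-3) = (-0.010541, 0.008583)   from Y*(Ω₁)=(0.265336, -0.225617), Y(Ω₂)=(-0.039020, -0.000830)
  term(m=-2) = (-0.003891, 0.057130)   from Y*(Ω₁)=(0.016415, -0.304710), Y(Ω₂)=(-0.187632, -0.002662)
  term(m=-1) = (-0.039176, -0.041935)   from Y*(Ω₁)=(0.090602, 0.095614), Y(Ω₂)=(-0.435659, -0.003090)
  term(m=+0) = (-0.098585, 0.000000)   from Y*(Ω₁)=(0.305766, -0.000000), Y(Ω₂)=(-0.322419, 0.000000)
  term(m=+1) = (-0.039176, 0.041935)   from Y*(Ω₁)=(-0.090602, 0.095614), Y(Ω₂)=(0.435659, -0.003090)
  term(m=+2) = (-0.003891, -0.057130)   from Y*(Ω₁)=(0.016415, 0.304710), Y(Ω₂)=(-0.187632, 0.002662)
  term(m=+3) = (-0.010541, -0.008583)   from Y*(Ω₁)=(-0.265336, -0.225617), Y(Ω₂)=(0.039020, -0.000830)
Σ over m = (-0.205801, 0.000000); ×(4π/7) → (-0.369452, 0.000000). Real part: -0.369452

-0.369452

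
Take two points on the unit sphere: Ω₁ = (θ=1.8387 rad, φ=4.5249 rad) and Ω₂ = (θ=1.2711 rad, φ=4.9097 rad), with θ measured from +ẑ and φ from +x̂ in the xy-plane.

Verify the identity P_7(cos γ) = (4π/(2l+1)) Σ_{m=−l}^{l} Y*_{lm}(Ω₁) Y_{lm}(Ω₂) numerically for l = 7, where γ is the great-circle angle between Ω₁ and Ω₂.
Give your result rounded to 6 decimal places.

-0.141426

Term-by-term m-sum for l=7 (normalisation 4π/15 = 0.837758):
  m=-7: Y*=+0.374902+0.099079i  Y=-0.356886-0.068495i  product -0.127011-0.061039i
  m=-6: Y*=+0.171753-0.359343i  Y=-0.158545+0.389096i  product +0.112588+0.123800i
  m=-5: Y*=+0.021968+0.016130i  Y=+0.032430+0.021444i  product +0.000367+0.000994i
  m=-4: Y*=+0.256790-0.239204i  Y=-0.237406+0.239240i  product -0.003737+0.118223i
  m=-3: Y*=-0.048811-0.077430i  Y=+0.089706+0.133420i  product +0.005952-0.013458i
  m=-2: Y*=+0.286499-0.112766i  Y=-0.252958+0.105349i  product -0.060592+0.058708i
  m=-1: Y*=-0.024992-0.131732i  Y=+0.039362+0.196899i  product +0.024954-0.010106i
  m=+0: Y*=+0.292508-0.000000i  Y=-0.252499+0.000000i  product -0.073858+0.000000i
  m=+1: Y*=+0.024992-0.131732i  Y=-0.039362+0.196899i  product +0.024954+0.010106i
  m=+2: Y*=+0.286499+0.112766i  Y=-0.252958-0.105349i  product -0.060592-0.058708i
  m=+3: Y*=+0.048811-0.077430i  Y=-0.089706+0.133420i  product +0.005952+0.013458i
  m=+4: Y*=+0.256790+0.239204i  Y=-0.237406-0.239240i  product -0.003737-0.118223i
  m=+5: Y*=-0.021968+0.016130i  Y=-0.032430+0.021444i  product +0.000367-0.000994i
  m=+6: Y*=+0.171753+0.359343i  Y=-0.158545-0.389096i  product +0.112588-0.123800i
  m=+7: Y*=-0.374902+0.099079i  Y=+0.356886-0.068495i  product -0.127011+0.061039i
Accumulated sum -0.168815+0.000000i; after 4π/(2l+1) scaling, -0.141426+0.000000i ⇒ P_7 = -0.141426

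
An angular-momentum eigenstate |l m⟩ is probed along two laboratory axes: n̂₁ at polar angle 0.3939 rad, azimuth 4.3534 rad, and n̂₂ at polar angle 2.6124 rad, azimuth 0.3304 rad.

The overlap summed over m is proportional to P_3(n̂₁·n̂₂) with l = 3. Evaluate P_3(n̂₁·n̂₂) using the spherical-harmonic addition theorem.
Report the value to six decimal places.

-0.568411

Summing Y*_{l m}(θ₁,φ₁)·Y_{l m}(θ₂,φ₂) over m ∈ [−3, 3]; prefactor 4π/(2·3+1) = 1.795196:
  m=-3: +0.020768+0.011180i × +0.029400-0.044914i = +0.001113-0.000604i  (running Σ = +0.001113-0.000604i)
  m=-2: -0.104691+0.091448i × -0.177508+0.137993i = +0.005964-0.030679i  (running Σ = +0.007077-0.031283i)
  m=-1: -0.142213-0.378983i × +0.420654-0.144272i = -0.114499-0.138903i  (running Σ = -0.107422-0.170187i)
  m=0: +0.435405-0.000000i × -0.233771+0.000000i = -0.101785+0.000000i  (running Σ = -0.209207-0.170187i)
  m=1: +0.142213-0.378983i × -0.420654-0.144272i = -0.114499+0.138903i  (running Σ = -0.323706-0.031283i)
  m=2: -0.104691-0.091448i × -0.177508-0.137993i = +0.005964+0.030679i  (running Σ = -0.317742-0.000604i)
  m=3: -0.020768+0.011180i × -0.029400-0.044914i = +0.001113+0.000604i  (running Σ = -0.316629+0.000000i)
Accumulated sum -0.316629+0.000000i; after 4π/(2l+1) scaling, -0.568411+0.000000i ⇒ P_3 = -0.568411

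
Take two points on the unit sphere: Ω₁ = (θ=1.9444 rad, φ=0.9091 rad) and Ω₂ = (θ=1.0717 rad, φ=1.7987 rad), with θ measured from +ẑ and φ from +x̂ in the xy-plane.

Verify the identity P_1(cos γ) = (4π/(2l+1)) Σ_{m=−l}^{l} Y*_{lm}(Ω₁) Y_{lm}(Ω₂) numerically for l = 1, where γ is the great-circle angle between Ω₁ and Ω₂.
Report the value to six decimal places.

0.340078

Summing Y*_{l m}(θ₁,φ₁)·Y_{l m}(θ₂,φ₂) over m ∈ [−1, 1]; prefactor 4π/(2·1+1) = 4.188790:
  term(m=-1) = +0.061446-0.075799i   from Y*(Ω₁)=+0.197647+0.253775i, Y(Ω₂)=-0.068537-0.295505i
  term(m=+0) = -0.041704-0.000000i   from Y*(Ω₁)=-0.178327-0.000000i, Y(Ω₂)=+0.233861+0.000000i
  term(m=+1) = +0.061446+0.075799i   from Y*(Ω₁)=-0.197647+0.253775i, Y(Ω₂)=+0.068537-0.295505i
Accumulated sum +0.081188+0.000000i; after 4π/(2l+1) scaling, +0.340078+0.000000i ⇒ P_1 = 0.340078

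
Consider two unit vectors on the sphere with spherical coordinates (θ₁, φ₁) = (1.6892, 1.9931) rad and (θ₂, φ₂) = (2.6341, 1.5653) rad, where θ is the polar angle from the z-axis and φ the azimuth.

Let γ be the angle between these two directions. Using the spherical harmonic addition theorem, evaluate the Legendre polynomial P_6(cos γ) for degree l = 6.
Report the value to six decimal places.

0.281895

Addition theorem: P_6(cos γ) = (4π/13) Σ_m Y*_{lm}(Ω₁) Y_{lm}(Ω₂), m = −6…6:
  m=-6: (0.380204, -0.264472) × (-0.006361, -0.000210) = (-0.002474, 0.001603)  (running Σ = (-0.002474, 0.001603))
  m=-5: (0.163628, 0.098244) × (-0.001089, 0.039634) = (-0.004072, 0.006378)  (running Σ = (-0.006546, 0.007981))
  m=-4: (0.034692, -0.291591) × (0.147280, 0.003239) = (0.006054, -0.042833)  (running Σ = (-0.000492, -0.034853))
  m=-3: (0.204635, -0.064173) × (0.005820, -0.352943) = (-0.021458, -0.072598)  (running Σ = (-0.021951, -0.107451))
  m=-2: (-0.161059, -0.181357) × (-0.500284, -0.005500) = (0.079578, 0.091616)  (running Σ = (0.057627, -0.015835))
  m=-1: (0.090869, -0.202227) × (-0.001287, 0.234159) = (0.047236, 0.021538)  (running Σ = (0.104863, 0.005703))
  m=0: (-0.228565, -0.000000) × (-0.358302, 0.000000) = (0.081895, 0.000000)  (running Σ = (0.186759, 0.005703))
  m=1: (-0.090869, -0.202227) × (0.001287, 0.234159) = (0.047236, -0.021538)  (running Σ = (0.233995, -0.015835))
  m=2: (-0.161059, 0.181357) × (-0.500284, 0.005500) = (0.079578, -0.091616)  (running Σ = (0.313573, -0.107451))
  m=3: (-0.204635, -0.064173) × (-0.005820, -0.352943) = (-0.021458, 0.072598)  (running Σ = (0.292114, -0.034853))
  m=4: (0.034692, 0.291591) × (0.147280, -0.003239) = (0.006054, 0.042833)  (running Σ = (0.298168, 0.007981))
  m=5: (-0.163628, 0.098244) × (0.001089, 0.039634) = (-0.004072, -0.006378)  (running Σ = (0.294096, 0.001603))
  m=6: (0.380204, 0.264472) × (-0.006361, 0.000210) = (-0.002474, -0.001603)  (running Σ = (0.291622, -0.000000))
Total Σ_m = (0.291622, -0.000000). Multiply by 0.966644: (0.281895, -0.000000). P_6(cos γ) = 0.281895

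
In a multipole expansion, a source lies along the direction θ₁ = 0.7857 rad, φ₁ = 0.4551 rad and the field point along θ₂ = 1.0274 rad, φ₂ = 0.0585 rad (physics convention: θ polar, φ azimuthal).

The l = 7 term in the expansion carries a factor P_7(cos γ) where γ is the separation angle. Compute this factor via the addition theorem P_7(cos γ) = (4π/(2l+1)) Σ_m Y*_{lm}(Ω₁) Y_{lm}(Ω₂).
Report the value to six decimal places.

-0.244440

Addition theorem: P_7(cos γ) = (4π/15) Σ_m Y*_{lm}(Ω₁) Y_{lm}(Ω₂), m = −7…7:
  m=-7: Y*=(-0.044248, -0.001953)  Y=(0.154415, -0.067022)  product (-0.006963, 0.002664)
  m=-6: Y*=(-0.151830, 0.066169)  Y=(0.357265, -0.130817)  product (-0.045587, 0.043502)
  m=-5: Y*=(-0.231292, 0.271993)  Y=(0.399608, -0.120337)  product (-0.059696, 0.136524)
  m=-4: Y*=(-0.112135, 0.439885)  Y=(0.094186, -0.022451)  product (-0.000686, 0.043949)
  m=-3: Y*=(0.045750, 0.219487)  Y=(-0.302239, 0.053594)  product (-0.025591, -0.063886)
  m=-2: Y*=(-0.144633, -0.186128)  Y=(-0.246465, 0.028969)  product (0.041039, 0.041684)
  m=-1: Y*=(-0.308961, -0.151193)  Y=(0.213404, -0.012498)  product (-0.067823, -0.028404)
  m=+0: Y*=(0.139595, -0.000000)  Y=(0.278201, 0.000000)  product (0.038835, 0.000000)
  m=+1: Y*=(0.308961, -0.151193)  Y=(-0.213404, -0.012498)  product (-0.067823, 0.028404)
  m=+2: Y*=(-0.144633, 0.186128)  Y=(-0.246465, -0.028969)  product (0.041039, -0.041684)
  m=+3: Y*=(-0.045750, 0.219487)  Y=(0.302239, 0.053594)  product (-0.025591, 0.063886)
  m=+4: Y*=(-0.112135, -0.439885)  Y=(0.094186, 0.022451)  product (-0.000686, -0.043949)
  m=+5: Y*=(0.231292, 0.271993)  Y=(-0.399608, -0.120337)  product (-0.059696, -0.136524)
  m=+6: Y*=(-0.151830, -0.066169)  Y=(0.357265, 0.130817)  product (-0.045587, -0.043502)
  m=+7: Y*=(0.044248, -0.001953)  Y=(-0.154415, -0.067022)  product (-0.006963, -0.002664)
Σ over m = (-0.291779, -0.000000); ×(4π/15) → (-0.244440, -0.000000). Real part: -0.244440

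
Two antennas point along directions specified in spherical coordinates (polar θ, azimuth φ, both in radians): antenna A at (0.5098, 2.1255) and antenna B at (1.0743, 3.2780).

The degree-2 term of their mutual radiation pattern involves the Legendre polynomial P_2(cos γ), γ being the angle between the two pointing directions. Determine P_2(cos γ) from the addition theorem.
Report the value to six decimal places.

Expand P_2 via completeness: Σ_{m} conj(Y_{2,m}) at Ω₁ times Y_{2,m} at Ω₂ —
  term(m=-2) = -0.018405-0.020393i   from Y*(Ω₁)=-0.040953-0.082371i, Y(Ω₂)=+0.287581-0.080463i
  term(m=-1) = +0.043251-0.097295i   from Y*(Ω₁)=-0.173316+0.279725i, Y(Ω₂)=-0.320562+0.044000i
  term(m=+0) = -0.040828+0.000000i   from Y*(Ω₁)=+0.405455-0.000000i, Y(Ω₂)=-0.100698+0.000000i
  term(m=+1) = +0.043251+0.097295i   from Y*(Ω₁)=+0.173316+0.279725i, Y(Ω₂)=+0.320562+0.044000i
  term(m=+2) = -0.018405+0.020393i   from Y*(Ω₁)=-0.040953+0.082371i, Y(Ω₂)=+0.287581+0.080463i
Total Σ_m = +0.008863+0.000000i. Multiply by 2.513274: +0.022275+0.000000i. P_2(cos γ) = 0.022275

0.022275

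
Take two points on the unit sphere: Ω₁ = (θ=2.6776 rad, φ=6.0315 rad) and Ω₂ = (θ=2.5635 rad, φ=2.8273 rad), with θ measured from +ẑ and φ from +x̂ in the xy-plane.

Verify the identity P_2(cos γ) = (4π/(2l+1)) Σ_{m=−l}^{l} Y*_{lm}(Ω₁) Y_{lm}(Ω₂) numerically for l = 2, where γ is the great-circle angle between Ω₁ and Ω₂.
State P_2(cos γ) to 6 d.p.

-0.117614

Term-by-term m-sum for l=2 (normalisation 4π/5 = 2.513274):
  term(m=-2) = +0.008853+0.001114i   from Y*(Ω₁)=+0.067766-0.037318i, Y(Ω₂)=+0.093290+0.067817i
  term(m=-1) = -0.109095-0.006839i   from Y*(Ω₁)=-0.299438+0.076997i, Y(Ω₂)=+0.336228+0.109297i
  term(m=+0) = +0.153688+0.000000i   from Y*(Ω₁)=+0.441287-0.000000i, Y(Ω₂)=+0.348271+0.000000i
  term(m=+1) = -0.109095+0.006839i   from Y*(Ω₁)=+0.299438+0.076997i, Y(Ω₂)=-0.336228+0.109297i
  term(m=+2) = +0.008853-0.001114i   from Y*(Ω₁)=+0.067766+0.037318i, Y(Ω₂)=+0.093290-0.067817i
Σ over m = -0.046797-0.000000i; ×(4π/5) → -0.117614-0.000000i. Real part: -0.117614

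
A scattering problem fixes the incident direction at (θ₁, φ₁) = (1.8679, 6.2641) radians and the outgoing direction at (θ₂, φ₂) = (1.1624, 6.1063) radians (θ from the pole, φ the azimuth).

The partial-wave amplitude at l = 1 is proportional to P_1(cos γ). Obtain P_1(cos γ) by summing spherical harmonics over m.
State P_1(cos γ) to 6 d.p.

0.750384

Expand P_1 via completeness: Σ_{m} conj(Y_{1,m}) at Ω₁ times Y_{1,m} at Ω₂ —
  term(m=-1) = 0.10345 + 0.01646j   from Y*(Ω₁)=0.33030 - 0.00630j, Y(Ω₂)=0.31213 + 0.05579j
  term(m=+0) = -0.02776 + 0.00000j   from Y*(Ω₁)=-0.14304 + 0.00000j, Y(Ω₂)=0.19404 + 0.00000j
  term(m=+1) = 0.10345 - 0.01646j   from Y*(Ω₁)=-0.33030 - 0.00630j, Y(Ω₂)=-0.31213 + 0.05579j
Accumulated sum 0.17914 + 0.00000j; after 4π/(2l+1) scaling, 0.75038 + 0.00000j ⇒ P_1 = 0.750384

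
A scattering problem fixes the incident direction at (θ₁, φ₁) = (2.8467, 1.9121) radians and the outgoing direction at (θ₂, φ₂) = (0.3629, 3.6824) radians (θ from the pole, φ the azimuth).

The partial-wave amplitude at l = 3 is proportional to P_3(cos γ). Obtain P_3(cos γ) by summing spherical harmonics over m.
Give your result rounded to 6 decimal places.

Summing Y*_{l m}(θ₁,φ₁)·Y_{l m}(θ₂,φ₂) over m ∈ [−3, 3]; prefactor 4π/(2·3+1) = 1.795196:
  m=-3: +0.008749-0.005327i × +0.000963+0.018639i = +0.000108+0.000158i  (running Σ = +0.000108+0.000158i)
  m=-2: +0.064092+0.052106i × +0.056576-0.106278i = +0.009164-0.003864i  (running Σ = +0.009271-0.003706i)
  m=-1: -0.112479+0.316659i × -0.331441+0.199039i = -0.025748-0.127341i  (running Σ = -0.016476-0.131047i)
  m=0: -0.563328-0.000000i × +0.477927+0.000000i = -0.269230-0.000000i  (running Σ = -0.285706-0.131047i)
  m=1: +0.112479+0.316659i × +0.331441+0.199039i = -0.025748+0.127341i  (running Σ = -0.311453-0.003706i)
  m=2: +0.064092-0.052106i × +0.056576+0.106278i = +0.009164+0.003864i  (running Σ = -0.302290+0.000158i)
  m=3: -0.008749-0.005327i × -0.000963+0.018639i = +0.000108-0.000158i  (running Σ = -0.302182-0.000000i)
Total Σ_m = -0.302182-0.000000i. Multiply by 1.795196: -0.542475-0.000000i. P_3(cos γ) = -0.542475

-0.542475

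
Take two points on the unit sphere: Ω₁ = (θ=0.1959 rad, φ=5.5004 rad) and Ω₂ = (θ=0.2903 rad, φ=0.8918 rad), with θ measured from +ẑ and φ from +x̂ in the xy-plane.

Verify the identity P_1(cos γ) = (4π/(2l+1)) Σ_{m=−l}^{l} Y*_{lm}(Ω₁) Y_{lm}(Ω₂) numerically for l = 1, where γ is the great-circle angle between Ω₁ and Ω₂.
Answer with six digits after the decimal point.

Summing Y*_{l m}(θ₁,φ₁)·Y_{l m}(θ₂,φ₂) over m ∈ [−1, 1]; prefactor 4π/(2·1+1) = 4.188790:
  [-1]  conj(Y_{1,-1})(Ω₁) = 0.04768 - 0.04743j ; Y_{1,-1}(Ω₂) = 0.06211 - 0.07696j ; Δ = -0.00069 - 0.00661j
  [+0]  conj(Y_{1,0})(Ω₁) = 0.47926 + 0.00000j ; Y_{1,0}(Ω₂) = 0.46816 + 0.00000j ; Δ = 0.22437 + 0.00000j
  [+1]  conj(Y_{1,1})(Ω₁) = -0.04768 - 0.04743j ; Y_{1,1}(Ω₂) = -0.06211 - 0.07696j ; Δ = -0.00069 + 0.00661j
Σ over m = 0.22299 + 0.00000j; ×(4π/3) → 0.93406 + 0.00000j. Real part: 0.934059

0.934059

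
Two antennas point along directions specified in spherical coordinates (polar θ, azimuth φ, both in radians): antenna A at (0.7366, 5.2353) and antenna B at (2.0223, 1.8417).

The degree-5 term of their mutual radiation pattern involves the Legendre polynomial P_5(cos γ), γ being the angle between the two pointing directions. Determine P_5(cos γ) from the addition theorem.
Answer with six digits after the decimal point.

Summing Y*_{l m}(θ₁,φ₁)·Y_{l m}(θ₂,φ₂) over m ∈ [−5, 5]; prefactor 4π/(2·5+1) = 1.142397:
  term(m=-5) = -0.00532 - 0.01655j   from Y*(Ω₁)=0.03194 + 0.05488j, Y(Ω₂)=-0.26737 - 0.05875j
  term(m=-4) = -0.04959 - 0.07861j   from Y*(Ω₁)=-0.11018 + 0.19206j, Y(Ω₂)=-0.19651 + 0.37093j
  term(m=-3) = -0.05403 - 0.05094j   from Y*(Ω₁)=-0.41305 + 0.00085j, Y(Ω₂)=0.13055 + 0.12361j
  term(m=-2) = 0.08231 + 0.04539j   from Y*(Ω₁)=-0.18347 - 0.31678j, Y(Ω₂)=-0.21999 + 0.13241j
  term(m=-1) = -0.01950 - 0.00502j   from Y*(Ω₁)=-0.03859 + 0.06694j, Y(Ω₂)=0.06973 + 0.25106j
  term(m=+0) = 0.07769 + 0.00000j   from Y*(Ω₁)=-0.38478 + 0.00000j, Y(Ω₂)=-0.20192 + 0.00000j
  term(m=+1) = -0.01950 + 0.00502j   from Y*(Ω₁)=0.03859 + 0.06694j, Y(Ω₂)=-0.06973 + 0.25106j
  term(m=+2) = 0.08231 - 0.04539j   from Y*(Ω₁)=-0.18347 + 0.31678j, Y(Ω₂)=-0.21999 - 0.13241j
  term(m=+3) = -0.05403 + 0.05094j   from Y*(Ω₁)=0.41305 + 0.00085j, Y(Ω₂)=-0.13055 + 0.12361j
  term(m=+4) = -0.04959 + 0.07861j   from Y*(Ω₁)=-0.11018 - 0.19206j, Y(Ω₂)=-0.19651 - 0.37093j
  term(m=+5) = -0.00532 + 0.01655j   from Y*(Ω₁)=-0.03194 + 0.05488j, Y(Ω₂)=0.26737 - 0.05875j
Total Σ_m = -0.01455 - 0.00000j. Multiply by 1.142397: -0.01662 - 0.00000j. P_5(cos γ) = -0.016621

-0.016621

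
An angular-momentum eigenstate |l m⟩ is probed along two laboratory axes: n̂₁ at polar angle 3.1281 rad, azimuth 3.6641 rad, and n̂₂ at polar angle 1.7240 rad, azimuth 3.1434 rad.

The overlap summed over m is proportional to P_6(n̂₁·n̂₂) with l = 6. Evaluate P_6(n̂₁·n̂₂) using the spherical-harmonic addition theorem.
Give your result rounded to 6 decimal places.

Summing Y*_{l m}(θ₁,φ₁)·Y_{l m}(θ₂,φ₂) over m ∈ [−6, 6]; prefactor 4π/(2·6+1) = 0.966644:
  m=-6: (-0.000000, 0.000000) × (0.450087, -0.004881) = (-0.000000, 0.000000)  (running Σ = (-0.000000, 0.000000))
  m=-5: (-0.000000, 0.000000) × (0.240758, -0.002176) = (-0.000000, 0.000000)  (running Σ = (-0.000000, 0.000000))
  m=-4: (-0.000000, 0.000000) × (-0.253161, 0.001830) = (0.000000, -0.000000)  (running Σ = (0.000000, -0.000000))
  m=-3: (0.000000, 0.000013) × (-0.263276, 0.001428) = (-0.000000, -0.000003)  (running Σ = (-0.000000, -0.000003))
  m=-2: (0.000476, 0.000820) × (0.190454, -0.000688) = (0.000091, 0.000156)  (running Σ = (0.000091, 0.000152))
  m=-1: (0.038499, 0.022172) × (0.268368, -0.000485) = (0.010343, 0.005931)  (running Σ = (0.010434, 0.006084))
  m=0: (1.015164, -0.000000) × (-0.173077, 0.000000) = (-0.175701, 0.000000)  (running Σ = (-0.165267, 0.006084))
  m=1: (-0.038499, 0.022172) × (-0.268368, -0.000485) = (0.010343, -0.005931)  (running Σ = (-0.154924, 0.000152))
  m=2: (0.000476, -0.000820) × (0.190454, 0.000688) = (0.000091, -0.000156)  (running Σ = (-0.154833, -0.000003))
  m=3: (-0.000000, 0.000013) × (0.263276, 0.001428) = (-0.000000, 0.000003)  (running Σ = (-0.154833, -0.000000))
  m=4: (-0.000000, -0.000000) × (-0.253161, -0.001830) = (0.000000, 0.000000)  (running Σ = (-0.154833, 0.000000))
  m=5: (0.000000, 0.000000) × (-0.240758, -0.002176) = (-0.000000, -0.000000)  (running Σ = (-0.154833, 0.000000))
  m=6: (-0.000000, -0.000000) × (0.450087, 0.004881) = (-0.000000, -0.000000)  (running Σ = (-0.154833, -0.000000))
Σ over m = (-0.154833, -0.000000); ×(4π/13) → (-0.149669, -0.000000). Real part: -0.149669

-0.149669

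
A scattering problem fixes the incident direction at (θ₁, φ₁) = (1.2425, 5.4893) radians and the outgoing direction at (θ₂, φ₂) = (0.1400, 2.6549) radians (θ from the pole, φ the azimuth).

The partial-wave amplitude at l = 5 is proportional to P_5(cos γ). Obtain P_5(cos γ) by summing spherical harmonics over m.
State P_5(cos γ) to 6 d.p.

Addition theorem: P_5(cos γ) = (4π/11) Σ_m Y*_{lm}(Ω₁) Y_{lm}(Ω₂), m = −5…5:
  [-5]  conj(Y_{5,-5})(Ω₁) = -0.23862 + 0.25978j ; Y_{5,-5}(Ω₂) = 0.00002 - 0.00002j ; Δ = -0.00000 + 0.00001j
  [-4]  conj(Y_{5,-4})(Ω₁) = -0.37974 + 0.01290j ; Y_{5,-4}(Ω₂) = -0.00020 + 0.00051j ; Δ = 0.00007 - 0.00020j
  [-3]  conj(Y_{5,-3})(Ω₁) = 0.01369 + 0.01301j ; Y_{5,-3}(Ω₂) = -0.00081 - 0.00731j ; Δ = 0.00008 - 0.00011j
  [-2]  conj(Y_{5,-2})(Ω₁) = 0.00572 + 0.33688j ; Y_{5,-2}(Ω₂) = 0.03569 + 0.05246j ; Δ = -0.01747 + 0.01232j
  [-1]  conj(Y_{5,-1})(Ω₁) = -0.04857 + 0.04940j ; Y_{5,-1}(Ω₂) = -0.29480 - 0.15600j ; Δ = 0.02202 - 0.00699j
  [+0]  conj(Y_{5,0})(Ω₁) = 0.31689 + 0.00000j ; Y_{5,0}(Ω₂) = 0.80293 + 0.00000j ; Δ = 0.25444 + 0.00000j
  [+1]  conj(Y_{5,1})(Ω₁) = 0.04857 + 0.04940j ; Y_{5,1}(Ω₂) = 0.29480 - 0.15600j ; Δ = 0.02202 + 0.00699j
  [+2]  conj(Y_{5,2})(Ω₁) = 0.00572 - 0.33688j ; Y_{5,2}(Ω₂) = 0.03569 - 0.05246j ; Δ = -0.01747 - 0.01232j
  [+3]  conj(Y_{5,3})(Ω₁) = -0.01369 + 0.01301j ; Y_{5,3}(Ω₂) = 0.00081 - 0.00731j ; Δ = 0.00008 + 0.00011j
  [+4]  conj(Y_{5,4})(Ω₁) = -0.37974 - 0.01290j ; Y_{5,4}(Ω₂) = -0.00020 - 0.00051j ; Δ = 0.00007 + 0.00020j
  [+5]  conj(Y_{5,5})(Ω₁) = 0.23862 + 0.25978j ; Y_{5,5}(Ω₂) = -0.00002 - 0.00002j ; Δ = -0.00000 - 0.00001j
Σ over m = 0.26386 - 0.00000j; ×(4π/11) → 0.30143 - 0.00000j. Real part: 0.301430

0.301430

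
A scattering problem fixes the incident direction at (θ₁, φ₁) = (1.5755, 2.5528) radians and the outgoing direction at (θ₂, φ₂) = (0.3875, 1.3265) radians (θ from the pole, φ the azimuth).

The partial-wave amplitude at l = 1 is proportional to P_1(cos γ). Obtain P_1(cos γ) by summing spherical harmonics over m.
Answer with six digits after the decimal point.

0.123261

Expand P_1 via completeness: Σ_{m} conj(Y_{1,m}) at Ω₁ times Y_{1,m} at Ω₂ —
  term(m=-1) = 0.01523 + 0.04245j   from Y*(Ω₁)=-0.28731 + 0.19187j, Y(Ω₂)=0.03158 - 0.12668j
  term(m=+0) = -0.00104 + 0.00000j   from Y*(Ω₁)=-0.00230 + 0.00000j, Y(Ω₂)=0.45238 + 0.00000j
  term(m=+1) = 0.01523 - 0.04245j   from Y*(Ω₁)=0.28731 + 0.19187j, Y(Ω₂)=-0.03158 - 0.12668j
Total Σ_m = 0.02943 + 0.00000j. Multiply by 4.188790: 0.12326 + 0.00000j. P_1(cos γ) = 0.123261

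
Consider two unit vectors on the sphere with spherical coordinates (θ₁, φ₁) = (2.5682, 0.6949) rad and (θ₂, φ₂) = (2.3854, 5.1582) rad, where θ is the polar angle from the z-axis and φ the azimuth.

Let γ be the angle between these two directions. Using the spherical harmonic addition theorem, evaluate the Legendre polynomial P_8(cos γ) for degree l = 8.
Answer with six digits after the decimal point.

-0.018267

Term-by-term m-sum for l=8 (normalisation 4π/17 = 0.739198):
  [-8]  conj(Y_{8,-8})(Ω₁) = 0.00290 - 0.00256j ; Y_{8,-8}(Ω₂) = -0.02307 + 0.01044j ; Δ = -0.00004 + 0.00009j
  [-7]  conj(Y_{8,-7})(Ω₁) = -0.00362 + 0.02367j ; Y_{8,-7}(Ω₂) = 0.00225 - 0.10737j ; Δ = 0.00253 + 0.00044j
  [-6]  conj(Y_{8,-6})(Ω₁) = -0.04752 - 0.07874j ; Y_{8,-6}(Ω₂) = 0.24339 + 0.12263j ; Δ = -0.00191 - 0.02499j
  [-5]  conj(Y_{8,-5})(Ω₁) = 0.23009 + 0.07956j ; Y_{8,-5}(Ω₂) = -0.35143 + 0.27177j ; Δ = -0.10248 + 0.03457j
  [-4]  conj(Y_{8,-4})(Ω₁) = -0.41163 + 0.15588j ; Y_{8,-4}(Ω₂) = -0.08607 - 0.39903j ; Δ = 0.09763 + 0.15084j
  [-3]  conj(Y_{8,-3})(Ω₁) = 0.23464 - 0.41566j ; Y_{8,-3}(Ω₂) = 0.03249 + 0.00772j ; Δ = 0.01083 - 0.01169j
  [-2]  conj(Y_{8,-2})(Ω₁) = 0.02272 + 0.12416j ; Y_{8,-2}(Ω₂) = 0.22806 - 0.28250j ; Δ = 0.04026 + 0.02190j
  [-1]  conj(Y_{8,-1})(Ω₁) = 0.28422 + 0.23693j ; Y_{8,-1}(Ω₂) = 0.09333 + 0.19530j ; Δ = -0.01974 + 0.07762j
  [+0]  conj(Y_{8,0})(Ω₁) = -0.25952 + 0.00000j ; Y_{8,0}(Ω₂) = 0.30390 + 0.00000j ; Δ = -0.07887 + 0.00000j
  [+1]  conj(Y_{8,1})(Ω₁) = -0.28422 + 0.23693j ; Y_{8,1}(Ω₂) = -0.09333 + 0.19530j ; Δ = -0.01974 - 0.07762j
  [+2]  conj(Y_{8,2})(Ω₁) = 0.02272 - 0.12416j ; Y_{8,2}(Ω₂) = 0.22806 + 0.28250j ; Δ = 0.04026 - 0.02190j
  [+3]  conj(Y_{8,3})(Ω₁) = -0.23464 - 0.41566j ; Y_{8,3}(Ω₂) = -0.03249 + 0.00772j ; Δ = 0.01083 + 0.01169j
  [+4]  conj(Y_{8,4})(Ω₁) = -0.41163 - 0.15588j ; Y_{8,4}(Ω₂) = -0.08607 + 0.39903j ; Δ = 0.09763 - 0.15084j
  [+5]  conj(Y_{8,5})(Ω₁) = -0.23009 + 0.07956j ; Y_{8,5}(Ω₂) = 0.35143 + 0.27177j ; Δ = -0.10248 - 0.03457j
  [+6]  conj(Y_{8,6})(Ω₁) = -0.04752 + 0.07874j ; Y_{8,6}(Ω₂) = 0.24339 - 0.12263j ; Δ = -0.00191 + 0.02499j
  [+7]  conj(Y_{8,7})(Ω₁) = 0.00362 + 0.02367j ; Y_{8,7}(Ω₂) = -0.00225 - 0.10737j ; Δ = 0.00253 - 0.00044j
  [+8]  conj(Y_{8,8})(Ω₁) = 0.00290 + 0.00256j ; Y_{8,8}(Ω₂) = -0.02307 - 0.01044j ; Δ = -0.00004 - 0.00009j
Σ over m = -0.02471 + 0.00000j; ×(4π/17) → -0.01827 + 0.00000j. Real part: -0.018267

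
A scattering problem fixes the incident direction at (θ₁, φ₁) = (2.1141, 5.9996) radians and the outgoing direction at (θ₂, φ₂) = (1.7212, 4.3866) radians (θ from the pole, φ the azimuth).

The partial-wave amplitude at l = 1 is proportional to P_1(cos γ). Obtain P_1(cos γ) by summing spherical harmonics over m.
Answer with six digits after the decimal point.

0.041753

Addition theorem: P_1(cos γ) = (4π/3) Σ_m Y*_{lm}(Ω₁) Y_{lm}(Ω₂), m = −1…1:
  m=-1: +0.283932-0.082749i × -0.109329+0.323625i = -0.004262+0.100935i  (running Σ = -0.004262+0.100935i)
  m=0: -0.252591-0.000000i × -0.073211+0.000000i = +0.018492+0.000000i  (running Σ = +0.014230+0.100935i)
  m=1: -0.283932-0.082749i × +0.109329+0.323625i = -0.004262-0.100935i  (running Σ = +0.009968+0.000000i)
Accumulated sum +0.009968+0.000000i; after 4π/(2l+1) scaling, +0.041753+0.000000i ⇒ P_1 = 0.041753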